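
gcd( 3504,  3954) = 6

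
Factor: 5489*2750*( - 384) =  - 5796384000 = - 2^8 * 3^1*5^3*11^2*499^1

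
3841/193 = 3841/193 = 19.90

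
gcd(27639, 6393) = 3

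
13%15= 13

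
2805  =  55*51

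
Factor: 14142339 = 3^2*127^1 * 12373^1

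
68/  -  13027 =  - 68/13027 = - 0.01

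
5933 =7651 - 1718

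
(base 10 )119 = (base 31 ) 3Q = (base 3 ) 11102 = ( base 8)167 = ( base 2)1110111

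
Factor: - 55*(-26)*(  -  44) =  -62920=   - 2^3 * 5^1*11^2* 13^1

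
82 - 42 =40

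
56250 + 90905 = 147155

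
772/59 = 13 + 5/59  =  13.08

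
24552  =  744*33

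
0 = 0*378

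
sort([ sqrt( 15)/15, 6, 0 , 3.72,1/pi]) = [ 0, sqrt( 15) /15 , 1/pi, 3.72,6 ] 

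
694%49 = 8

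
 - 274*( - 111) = 30414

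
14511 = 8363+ 6148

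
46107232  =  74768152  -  28660920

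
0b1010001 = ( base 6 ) 213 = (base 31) 2J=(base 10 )81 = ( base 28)2p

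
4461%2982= 1479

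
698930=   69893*10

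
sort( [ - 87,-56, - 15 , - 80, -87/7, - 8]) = [ - 87,-80, - 56, - 15,  -  87/7,-8 ] 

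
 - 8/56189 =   -  1 + 56181/56189 = -0.00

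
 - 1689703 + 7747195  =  6057492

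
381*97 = 36957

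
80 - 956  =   -876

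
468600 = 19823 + 448777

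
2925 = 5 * 585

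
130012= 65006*2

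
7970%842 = 392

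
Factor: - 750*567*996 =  - 423549000 = - 2^3 * 3^6*5^3*7^1*83^1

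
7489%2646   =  2197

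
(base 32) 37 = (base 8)147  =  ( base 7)205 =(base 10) 103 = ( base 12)87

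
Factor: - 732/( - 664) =2^( - 1)*3^1*61^1*83^(  -  1) = 183/166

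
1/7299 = 1/7299 = 0.00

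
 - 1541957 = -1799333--257376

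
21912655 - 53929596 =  - 32016941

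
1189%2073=1189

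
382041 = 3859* 99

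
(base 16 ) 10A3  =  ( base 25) 6k9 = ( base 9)5752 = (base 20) ACJ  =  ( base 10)4259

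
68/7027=68/7027 = 0.01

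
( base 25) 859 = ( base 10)5134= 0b1010000001110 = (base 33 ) 4NJ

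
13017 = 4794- - 8223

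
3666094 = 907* 4042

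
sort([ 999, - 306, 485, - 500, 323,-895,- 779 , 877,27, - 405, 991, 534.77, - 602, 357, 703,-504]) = [ - 895, - 779, - 602, - 504,-500,  -  405, - 306, 27,323,357, 485, 534.77,  703,877, 991,999]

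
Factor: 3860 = 2^2*5^1 * 193^1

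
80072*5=400360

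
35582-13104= 22478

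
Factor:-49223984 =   -  2^4*19^1*161921^1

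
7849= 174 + 7675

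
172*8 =1376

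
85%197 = 85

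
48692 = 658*74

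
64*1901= 121664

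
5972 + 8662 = 14634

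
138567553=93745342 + 44822211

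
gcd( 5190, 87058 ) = 2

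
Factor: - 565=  - 5^1*113^1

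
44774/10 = 22387/5 = 4477.40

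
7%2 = 1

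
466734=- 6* (-77789)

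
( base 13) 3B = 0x32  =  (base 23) 24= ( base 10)50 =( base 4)302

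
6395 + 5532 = 11927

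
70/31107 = 70/31107=0.00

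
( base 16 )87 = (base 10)135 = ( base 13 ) A5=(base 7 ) 252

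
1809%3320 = 1809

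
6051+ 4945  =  10996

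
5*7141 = 35705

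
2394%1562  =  832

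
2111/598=3 + 317/598 = 3.53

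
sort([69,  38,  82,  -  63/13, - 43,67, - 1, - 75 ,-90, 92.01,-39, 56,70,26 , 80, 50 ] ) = [  -  90, - 75, - 43,- 39, - 63/13,  -  1,26,  38, 50,56, 67,69, 70,80, 82,92.01]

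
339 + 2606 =2945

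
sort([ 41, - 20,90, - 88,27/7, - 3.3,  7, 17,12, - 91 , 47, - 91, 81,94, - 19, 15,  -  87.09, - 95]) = [ - 95, - 91, - 91,-88, - 87.09 ,-20,  -  19 , - 3.3,27/7, 7,12 , 15,17, 41, 47, 81,90, 94] 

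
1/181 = 1/181= 0.01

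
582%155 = 117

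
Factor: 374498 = 2^1*53^1*3533^1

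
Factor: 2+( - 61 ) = -59^1 = - 59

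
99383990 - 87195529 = 12188461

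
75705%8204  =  1869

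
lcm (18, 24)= 72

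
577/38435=577/38435 =0.02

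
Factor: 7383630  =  2^1*3^1*5^1*246121^1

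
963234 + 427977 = 1391211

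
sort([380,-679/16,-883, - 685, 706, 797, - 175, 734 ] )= [- 883, - 685,  -  175, - 679/16, 380,706 , 734, 797] 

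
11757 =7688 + 4069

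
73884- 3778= 70106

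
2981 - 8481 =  - 5500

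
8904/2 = 4452 = 4452.00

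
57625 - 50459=7166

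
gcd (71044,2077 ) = 1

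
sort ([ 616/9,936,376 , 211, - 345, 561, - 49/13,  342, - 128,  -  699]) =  [ - 699, - 345,  -  128, - 49/13,616/9, 211, 342, 376,561,936 ]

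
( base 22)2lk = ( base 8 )2652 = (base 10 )1450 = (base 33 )1AV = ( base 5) 21300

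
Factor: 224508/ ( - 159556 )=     -  159/113=-3^1 * 53^1*113^(-1)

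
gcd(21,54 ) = 3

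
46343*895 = 41476985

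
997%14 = 3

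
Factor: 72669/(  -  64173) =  - 21391^(-1) *24223^1 = -24223/21391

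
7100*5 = 35500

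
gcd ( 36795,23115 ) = 15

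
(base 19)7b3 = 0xAB3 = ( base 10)2739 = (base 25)49e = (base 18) 883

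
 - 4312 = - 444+-3868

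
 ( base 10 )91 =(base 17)56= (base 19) 4F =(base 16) 5b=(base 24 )3J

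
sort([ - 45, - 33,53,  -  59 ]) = [ - 59, - 45, -33,53 ] 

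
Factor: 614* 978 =2^2*3^1*163^1 * 307^1 = 600492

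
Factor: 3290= 2^1*5^1*7^1*47^1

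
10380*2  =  20760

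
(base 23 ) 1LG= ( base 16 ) 404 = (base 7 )2666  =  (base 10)1028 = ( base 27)1B2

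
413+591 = 1004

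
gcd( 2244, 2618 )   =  374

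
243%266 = 243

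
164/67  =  164/67 = 2.45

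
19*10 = 190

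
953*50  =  47650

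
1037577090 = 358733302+678843788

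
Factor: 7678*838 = 6434164 = 2^2*11^1*349^1*419^1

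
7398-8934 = -1536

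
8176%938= 672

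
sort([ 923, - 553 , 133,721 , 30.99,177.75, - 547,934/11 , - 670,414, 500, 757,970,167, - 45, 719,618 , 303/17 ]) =[- 670, - 553,  -  547,-45,303/17,30.99,934/11,133,167,  177.75,414,500, 618,719, 721, 757 , 923,970]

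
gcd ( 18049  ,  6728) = 1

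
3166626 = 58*54597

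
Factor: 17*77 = 7^1*11^1*17^1 = 1309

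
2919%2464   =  455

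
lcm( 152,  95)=760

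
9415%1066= 887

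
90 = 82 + 8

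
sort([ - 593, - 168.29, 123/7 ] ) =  [ - 593 , - 168.29, 123/7]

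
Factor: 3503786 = 2^1*11^1 * 13^1*12251^1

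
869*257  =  223333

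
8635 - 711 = 7924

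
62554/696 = 89+305/348 =89.88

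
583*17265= 10065495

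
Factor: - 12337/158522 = - 73/938=- 2^(  -  1 )*7^(-1) * 67^(-1)* 73^1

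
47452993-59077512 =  - 11624519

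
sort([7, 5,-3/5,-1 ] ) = [-1,  -  3/5,5,7] 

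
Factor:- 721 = - 7^1*103^1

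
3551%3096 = 455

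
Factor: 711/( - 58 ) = - 2^(-1)*3^2* 29^(-1) * 79^1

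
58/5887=2/203 = 0.01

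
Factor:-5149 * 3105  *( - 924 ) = 2^2*3^4*5^1*7^1*11^1* 19^1*23^1*271^1=14772583980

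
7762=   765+6997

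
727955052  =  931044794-203089742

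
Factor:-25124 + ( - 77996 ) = -2^4*5^1 * 1289^1 = - 103120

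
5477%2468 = 541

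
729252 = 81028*9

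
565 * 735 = 415275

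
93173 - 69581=23592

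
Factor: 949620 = 2^2 * 3^1*5^1*7^2*17^1*19^1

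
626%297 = 32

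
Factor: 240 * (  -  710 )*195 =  - 33228000  =  - 2^5*3^2*5^3*13^1 * 71^1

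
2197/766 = 2197/766 = 2.87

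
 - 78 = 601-679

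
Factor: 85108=2^2 * 21277^1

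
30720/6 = 5120=5120.00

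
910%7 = 0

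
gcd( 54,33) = 3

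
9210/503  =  18 + 156/503=18.31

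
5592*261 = 1459512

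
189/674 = 189/674 = 0.28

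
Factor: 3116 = 2^2 * 19^1*41^1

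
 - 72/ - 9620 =18/2405 = 0.01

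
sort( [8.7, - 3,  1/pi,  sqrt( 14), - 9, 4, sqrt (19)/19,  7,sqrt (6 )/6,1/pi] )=[ - 9, - 3,sqrt(19)/19,1/pi,  1/pi, sqrt ( 6)/6,sqrt( 14),4,  7,8.7]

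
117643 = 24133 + 93510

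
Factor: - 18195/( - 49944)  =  2^ ( - 3)*5^1*1213^1*2081^( - 1 ) = 6065/16648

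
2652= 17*156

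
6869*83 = 570127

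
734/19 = 734/19 = 38.63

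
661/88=7 + 45/88 = 7.51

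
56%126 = 56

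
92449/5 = 18489 + 4/5 = 18489.80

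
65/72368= 65/72368 = 0.00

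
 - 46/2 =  - 23= - 23.00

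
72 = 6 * 12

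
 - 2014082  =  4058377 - 6072459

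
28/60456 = 7/15114= 0.00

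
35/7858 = 35/7858 = 0.00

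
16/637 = 16/637 = 0.03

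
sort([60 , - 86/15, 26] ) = [  -  86/15,  26,60] 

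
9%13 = 9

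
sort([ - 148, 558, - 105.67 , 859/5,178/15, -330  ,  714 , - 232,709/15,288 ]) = [ - 330, - 232, - 148, - 105.67,  178/15,709/15,859/5,288,558,714] 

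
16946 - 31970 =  - 15024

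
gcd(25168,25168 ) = 25168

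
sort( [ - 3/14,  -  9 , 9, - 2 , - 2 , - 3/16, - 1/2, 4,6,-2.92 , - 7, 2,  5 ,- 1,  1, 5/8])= [-9, - 7, - 2.92,-2, - 2,-1,  -  1/2,-3/14, - 3/16, 5/8, 1, 2,  4, 5,6, 9]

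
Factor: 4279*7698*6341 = 208870904022 =2^1*3^1*11^1*17^1 *373^1*389^1 *1283^1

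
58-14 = 44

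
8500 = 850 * 10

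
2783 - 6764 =- 3981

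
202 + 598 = 800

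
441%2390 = 441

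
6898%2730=1438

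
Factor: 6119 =29^1 * 211^1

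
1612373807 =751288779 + 861085028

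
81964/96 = 20491/24= 853.79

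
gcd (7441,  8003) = 1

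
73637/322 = 73637/322 = 228.69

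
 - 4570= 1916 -6486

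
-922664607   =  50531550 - 973196157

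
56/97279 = 8/13897=0.00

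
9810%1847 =575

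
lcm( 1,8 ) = 8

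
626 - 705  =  -79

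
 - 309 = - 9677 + 9368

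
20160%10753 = 9407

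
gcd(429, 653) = 1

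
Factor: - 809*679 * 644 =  - 2^2*7^2 *23^1 * 97^1*809^1 = - 353756284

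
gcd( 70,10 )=10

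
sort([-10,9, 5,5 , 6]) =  [-10 , 5,  5, 6,9 ] 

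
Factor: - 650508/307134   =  - 2^1*3^(-1)* 113^( - 1 ) * 359^1= -718/339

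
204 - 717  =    -  513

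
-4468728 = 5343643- 9812371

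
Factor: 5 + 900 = 5^1*181^1 = 905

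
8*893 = 7144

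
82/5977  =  82/5977=0.01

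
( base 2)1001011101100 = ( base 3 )20122102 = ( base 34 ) 46G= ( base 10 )4844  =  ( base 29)5m1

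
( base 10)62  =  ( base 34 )1S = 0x3E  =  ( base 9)68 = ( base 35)1r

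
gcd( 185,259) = 37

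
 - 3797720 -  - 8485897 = 4688177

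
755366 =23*32842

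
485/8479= 485/8479=0.06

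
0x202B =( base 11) 6207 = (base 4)2000223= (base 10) 8235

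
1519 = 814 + 705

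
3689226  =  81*45546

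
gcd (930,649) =1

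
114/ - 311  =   - 114/311 = - 0.37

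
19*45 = 855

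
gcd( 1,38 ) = 1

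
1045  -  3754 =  - 2709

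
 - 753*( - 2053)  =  1545909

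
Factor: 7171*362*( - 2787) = -2^1* 3^1*71^1*101^1*181^1*929^1 =- 7234778874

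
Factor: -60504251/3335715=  - 3^ ( - 3)*5^(- 1)*521^1*24709^ (-1)*116131^1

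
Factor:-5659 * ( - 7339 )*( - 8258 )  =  -342966309458 = - 2^1*41^1*179^1* 4129^1*5659^1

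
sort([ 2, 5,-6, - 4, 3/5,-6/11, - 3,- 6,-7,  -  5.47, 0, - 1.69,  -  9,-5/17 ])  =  [ - 9, - 7, - 6, - 6, - 5.47, - 4,-3,-1.69, - 6/11, -5/17, 0, 3/5,  2, 5]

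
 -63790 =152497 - 216287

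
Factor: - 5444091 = -3^4*67211^1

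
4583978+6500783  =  11084761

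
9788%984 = 932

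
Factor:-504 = -2^3 * 3^2 * 7^1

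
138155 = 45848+92307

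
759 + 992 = 1751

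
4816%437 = 9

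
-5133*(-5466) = 28056978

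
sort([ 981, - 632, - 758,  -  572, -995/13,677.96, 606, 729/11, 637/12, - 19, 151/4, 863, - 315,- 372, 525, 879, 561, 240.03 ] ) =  [- 758, - 632, - 572, - 372, - 315, - 995/13,-19, 151/4, 637/12,729/11, 240.03, 525, 561,606, 677.96,  863,879,  981]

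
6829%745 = 124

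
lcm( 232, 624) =18096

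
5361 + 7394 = 12755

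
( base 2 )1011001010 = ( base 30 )no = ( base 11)59a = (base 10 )714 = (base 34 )L0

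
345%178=167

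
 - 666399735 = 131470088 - 797869823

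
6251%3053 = 145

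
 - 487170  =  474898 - 962068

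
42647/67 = 42647/67 = 636.52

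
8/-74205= -1+ 74197/74205 = -  0.00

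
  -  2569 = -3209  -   - 640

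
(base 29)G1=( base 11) 393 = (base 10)465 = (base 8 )721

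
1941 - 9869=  - 7928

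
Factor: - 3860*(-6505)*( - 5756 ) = - 144529130800 = - 2^4 *5^2 * 193^1* 1301^1 * 1439^1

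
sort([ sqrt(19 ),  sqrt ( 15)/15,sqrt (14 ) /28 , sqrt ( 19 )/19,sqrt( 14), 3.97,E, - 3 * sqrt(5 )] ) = [ -3*sqrt (5 ),sqrt(14)/28,sqrt (19 )/19, sqrt(15) /15,E, sqrt( 14),3.97, sqrt( 19 ) ]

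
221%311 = 221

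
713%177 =5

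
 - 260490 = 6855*( - 38) 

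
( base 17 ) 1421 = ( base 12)3648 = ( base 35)4ye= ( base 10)6104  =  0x17d8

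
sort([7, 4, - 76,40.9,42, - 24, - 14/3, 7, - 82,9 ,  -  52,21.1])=[ - 82, - 76, - 52, - 24, - 14/3,4,7,7, 9,21.1  ,  40.9,42] 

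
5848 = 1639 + 4209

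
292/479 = 292/479=0.61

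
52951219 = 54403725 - 1452506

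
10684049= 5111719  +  5572330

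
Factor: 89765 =5^1*13^1*1381^1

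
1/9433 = 1/9433 = 0.00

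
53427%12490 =3467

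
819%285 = 249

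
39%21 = 18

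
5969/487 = 5969/487 = 12.26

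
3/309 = 1/103 =0.01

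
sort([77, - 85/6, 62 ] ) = [ - 85/6, 62,77 ]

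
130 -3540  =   - 3410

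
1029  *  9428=9701412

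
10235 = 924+9311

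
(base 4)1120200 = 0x1620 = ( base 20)e34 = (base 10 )5664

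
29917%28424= 1493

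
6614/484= 3307/242= 13.67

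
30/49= 30/49 = 0.61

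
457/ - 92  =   - 457/92 = -  4.97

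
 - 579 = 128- 707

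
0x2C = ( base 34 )1A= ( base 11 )40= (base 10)44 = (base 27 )1H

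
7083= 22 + 7061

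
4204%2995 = 1209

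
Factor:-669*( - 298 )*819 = 2^1 * 3^3*7^1 * 13^1 * 149^1*223^1 = 163277478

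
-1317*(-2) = 2634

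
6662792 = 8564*778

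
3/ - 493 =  - 3/493 = -0.01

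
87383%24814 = 12941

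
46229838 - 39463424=6766414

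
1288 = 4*322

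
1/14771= 1/14771 = 0.00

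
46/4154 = 23/2077 = 0.01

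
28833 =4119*7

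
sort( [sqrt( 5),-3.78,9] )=[  -  3.78,sqrt(5) , 9]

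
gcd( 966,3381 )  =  483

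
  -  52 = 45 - 97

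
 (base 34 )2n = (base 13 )70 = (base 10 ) 91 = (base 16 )5B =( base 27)3A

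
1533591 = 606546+927045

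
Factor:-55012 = -2^2* 17^1 * 809^1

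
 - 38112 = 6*( - 6352 )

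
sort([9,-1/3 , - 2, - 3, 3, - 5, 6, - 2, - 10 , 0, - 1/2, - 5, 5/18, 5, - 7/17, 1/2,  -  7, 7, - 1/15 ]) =[ - 10, - 7, - 5,  -  5, - 3, - 2, - 2,-1/2, - 7/17, - 1/3, - 1/15, 0, 5/18,  1/2, 3, 5, 6, 7, 9] 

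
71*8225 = 583975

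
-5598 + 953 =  - 4645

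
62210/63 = 62210/63 = 987.46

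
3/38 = 3/38 = 0.08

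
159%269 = 159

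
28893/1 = 28893 = 28893.00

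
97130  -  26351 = 70779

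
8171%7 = 2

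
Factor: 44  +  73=3^2*13^1 = 117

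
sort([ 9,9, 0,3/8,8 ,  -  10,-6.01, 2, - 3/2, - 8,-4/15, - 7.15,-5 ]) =[ - 10,  -  8, - 7.15, - 6.01, - 5,-3/2, - 4/15 , 0,3/8, 2,8,9, 9] 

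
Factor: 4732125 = 3^1*5^3*12619^1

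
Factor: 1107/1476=3/4 = 2^( - 2 )*3^1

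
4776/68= 70 + 4/17 = 70.24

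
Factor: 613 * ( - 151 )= -151^1 * 613^1 = - 92563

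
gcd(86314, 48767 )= 1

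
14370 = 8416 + 5954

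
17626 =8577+9049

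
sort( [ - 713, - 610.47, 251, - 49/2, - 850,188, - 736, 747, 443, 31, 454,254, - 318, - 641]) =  [ - 850, - 736, - 713, - 641, - 610.47, - 318, - 49/2,31,188,251 , 254, 443, 454, 747]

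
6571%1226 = 441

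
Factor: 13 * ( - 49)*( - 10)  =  6370   =  2^1*5^1*7^2*13^1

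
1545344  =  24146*64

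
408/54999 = 136/18333 = 0.01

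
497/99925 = 71/14275  =  0.00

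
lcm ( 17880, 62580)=125160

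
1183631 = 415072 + 768559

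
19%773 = 19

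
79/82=79/82 = 0.96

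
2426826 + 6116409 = 8543235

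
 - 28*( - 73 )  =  2044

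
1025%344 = 337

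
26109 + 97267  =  123376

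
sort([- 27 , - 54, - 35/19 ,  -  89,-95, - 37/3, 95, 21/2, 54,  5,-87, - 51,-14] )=[  -  95, - 89,-87, - 54 , - 51, -27, - 14, - 37/3, - 35/19, 5 , 21/2,  54, 95]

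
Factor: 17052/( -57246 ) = -2^1*7^1*47^(- 1) = - 14/47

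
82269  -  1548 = 80721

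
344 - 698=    - 354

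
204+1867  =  2071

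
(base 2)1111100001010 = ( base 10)7946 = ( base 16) 1F0A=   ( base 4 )1330022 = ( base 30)8oq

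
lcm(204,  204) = 204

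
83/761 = 83/761 =0.11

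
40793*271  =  11054903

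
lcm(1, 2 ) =2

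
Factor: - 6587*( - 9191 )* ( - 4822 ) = -2^1*7^2*13^1 * 101^1*941^1 * 2411^1  =  - 291929266174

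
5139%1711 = 6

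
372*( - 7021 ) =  - 2611812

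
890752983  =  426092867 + 464660116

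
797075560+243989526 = 1041065086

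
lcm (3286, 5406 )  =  167586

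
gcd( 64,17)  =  1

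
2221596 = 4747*468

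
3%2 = 1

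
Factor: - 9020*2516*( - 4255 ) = 96564331600 = 2^4*5^2*11^1*17^1*23^1*37^2 * 41^1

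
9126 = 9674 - 548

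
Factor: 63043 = 23^1*2741^1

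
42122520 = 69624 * 605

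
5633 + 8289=13922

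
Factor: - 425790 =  - 2^1*3^3*5^1*19^1*83^1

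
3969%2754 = 1215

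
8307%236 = 47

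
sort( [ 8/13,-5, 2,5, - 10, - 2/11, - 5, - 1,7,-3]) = [ - 10, - 5, - 5 ,-3, - 1 , - 2/11,8/13, 2, 5,7]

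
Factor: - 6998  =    -  2^1*3499^1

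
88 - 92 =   -  4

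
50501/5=10100 + 1/5 = 10100.20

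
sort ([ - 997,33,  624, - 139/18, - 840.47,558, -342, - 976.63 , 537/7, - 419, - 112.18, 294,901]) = [-997, - 976.63,-840.47, - 419, - 342,-112.18, - 139/18, 33,537/7,294,558, 624,901]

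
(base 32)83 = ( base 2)100000011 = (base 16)103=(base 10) 259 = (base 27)9G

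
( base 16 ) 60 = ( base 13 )75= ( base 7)165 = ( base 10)96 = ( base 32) 30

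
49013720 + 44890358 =93904078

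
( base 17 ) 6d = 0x73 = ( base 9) 137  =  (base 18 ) 67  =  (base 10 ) 115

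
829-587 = 242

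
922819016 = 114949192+807869824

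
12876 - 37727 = -24851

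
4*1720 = 6880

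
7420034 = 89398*83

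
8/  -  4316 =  - 1 + 1077/1079=-0.00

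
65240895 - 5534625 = 59706270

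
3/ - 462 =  - 1+153/154 = -0.01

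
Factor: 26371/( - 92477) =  - 7^(  -  1)*11^( - 1) * 1201^(-1)*26371^1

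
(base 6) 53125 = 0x1c0d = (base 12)41A5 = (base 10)7181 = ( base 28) 94d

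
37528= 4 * 9382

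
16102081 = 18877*853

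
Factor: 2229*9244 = 2^2*3^1*743^1*2311^1 = 20604876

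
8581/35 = 8581/35 = 245.17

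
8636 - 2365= 6271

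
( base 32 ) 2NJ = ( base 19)7ea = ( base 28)3g3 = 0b101011110011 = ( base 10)2803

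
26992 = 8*3374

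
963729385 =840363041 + 123366344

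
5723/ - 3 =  - 1908  +  1/3 = - 1907.67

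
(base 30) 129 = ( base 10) 969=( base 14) 4d3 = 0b1111001001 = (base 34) SH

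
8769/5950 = 1 +2819/5950 = 1.47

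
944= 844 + 100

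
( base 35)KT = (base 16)2d9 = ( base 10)729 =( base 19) 207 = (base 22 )1b3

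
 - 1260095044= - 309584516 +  - 950510528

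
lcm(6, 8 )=24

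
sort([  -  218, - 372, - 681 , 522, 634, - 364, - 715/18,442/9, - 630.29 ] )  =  [- 681, - 630.29, - 372, - 364 , -218 , - 715/18,442/9, 522 , 634]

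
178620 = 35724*5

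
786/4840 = 393/2420 = 0.16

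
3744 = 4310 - 566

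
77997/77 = 77997/77= 1012.95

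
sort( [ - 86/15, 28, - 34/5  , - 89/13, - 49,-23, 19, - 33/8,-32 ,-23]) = [ - 49,-32, - 23, - 23,-89/13, - 34/5,-86/15, - 33/8,19,28] 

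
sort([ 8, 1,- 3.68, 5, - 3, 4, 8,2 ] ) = [ - 3.68, - 3,1,2,4,5, 8 , 8 ] 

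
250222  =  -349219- -599441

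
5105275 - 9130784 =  - 4025509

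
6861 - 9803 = -2942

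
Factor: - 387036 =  - 2^2 *3^2*13^1*827^1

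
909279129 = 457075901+452203228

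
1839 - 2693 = - 854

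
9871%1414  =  1387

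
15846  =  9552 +6294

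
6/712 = 3/356 = 0.01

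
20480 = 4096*5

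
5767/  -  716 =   -  5767/716  =  -  8.05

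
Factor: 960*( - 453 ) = -2^6*3^2*5^1 * 151^1 = - 434880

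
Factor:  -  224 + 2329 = 2105 = 5^1*421^1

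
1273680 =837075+436605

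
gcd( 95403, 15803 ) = 1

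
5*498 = 2490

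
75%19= 18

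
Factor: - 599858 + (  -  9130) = -608988 = - 2^2*3^1*19^1 * 2671^1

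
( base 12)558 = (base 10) 788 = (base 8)1424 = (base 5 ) 11123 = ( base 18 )27e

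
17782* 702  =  12482964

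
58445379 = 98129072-39683693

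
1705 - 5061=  - 3356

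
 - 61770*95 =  - 5868150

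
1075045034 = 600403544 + 474641490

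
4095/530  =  7 + 77/106= 7.73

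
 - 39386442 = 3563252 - 42949694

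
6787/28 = 242+11/28   =  242.39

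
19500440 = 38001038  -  18500598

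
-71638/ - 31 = 71638/31 = 2310.90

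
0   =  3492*0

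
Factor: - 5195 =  - 5^1 * 1039^1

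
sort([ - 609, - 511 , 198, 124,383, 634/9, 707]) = [ - 609, - 511, 634/9, 124, 198,  383 , 707 ] 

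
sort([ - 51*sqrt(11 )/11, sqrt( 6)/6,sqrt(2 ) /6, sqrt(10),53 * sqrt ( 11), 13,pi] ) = [  -  51* sqrt( 11) /11, sqrt(2)/6, sqrt(6)/6, pi, sqrt (10 ),13,53*sqrt(11)] 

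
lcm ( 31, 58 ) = 1798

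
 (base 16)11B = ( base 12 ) 1b7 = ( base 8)433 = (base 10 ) 283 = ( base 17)gb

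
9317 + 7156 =16473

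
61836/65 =61836/65= 951.32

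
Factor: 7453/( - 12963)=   -  257/447 = -3^( - 1)*149^(-1) * 257^1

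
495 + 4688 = 5183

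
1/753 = 1/753 = 0.00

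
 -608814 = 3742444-4351258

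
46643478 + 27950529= 74594007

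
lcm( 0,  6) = 0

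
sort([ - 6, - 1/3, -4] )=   [-6,-4 , - 1/3 ] 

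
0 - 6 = -6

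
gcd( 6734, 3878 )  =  14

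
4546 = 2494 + 2052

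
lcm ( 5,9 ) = 45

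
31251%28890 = 2361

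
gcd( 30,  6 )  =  6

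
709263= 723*981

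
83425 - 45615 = 37810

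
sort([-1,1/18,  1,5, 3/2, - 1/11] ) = [ - 1, - 1/11, 1/18,  1,3/2,5 ]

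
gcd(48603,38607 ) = 51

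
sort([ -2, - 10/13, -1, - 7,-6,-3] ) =[- 7,  -  6, - 3, - 2,  -  1, - 10/13] 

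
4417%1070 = 137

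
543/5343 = 181/1781 = 0.10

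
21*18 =378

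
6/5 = 6/5 = 1.20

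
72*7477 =538344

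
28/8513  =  28/8513 = 0.00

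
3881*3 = 11643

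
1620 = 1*1620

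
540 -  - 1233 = 1773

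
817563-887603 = - 70040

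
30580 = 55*556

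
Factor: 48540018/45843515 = 2^1*3^1*5^( - 1)*61^1*3019^( - 1)*3037^( - 1)*132623^1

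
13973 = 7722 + 6251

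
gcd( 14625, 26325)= 2925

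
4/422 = 2/211 = 0.01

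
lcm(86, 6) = 258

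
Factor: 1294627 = 1294627^1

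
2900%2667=233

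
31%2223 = 31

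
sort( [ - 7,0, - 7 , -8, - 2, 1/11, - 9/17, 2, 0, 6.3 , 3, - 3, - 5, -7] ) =[ - 8,-7,-7 ,-7 ,  -  5,  -  3,-2,-9/17,0,0,1/11,2,3, 6.3]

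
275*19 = 5225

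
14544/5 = 2908 + 4/5 = 2908.80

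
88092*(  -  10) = - 880920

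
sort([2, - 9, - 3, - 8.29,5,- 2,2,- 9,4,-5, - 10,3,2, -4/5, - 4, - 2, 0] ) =[ - 10, - 9, - 9,-8.29, - 5, - 4, - 3, - 2, - 2, - 4/5,0, 2,  2,2 , 3, 4,5] 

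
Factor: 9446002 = 2^1*19^1*248579^1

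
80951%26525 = 1376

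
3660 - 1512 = 2148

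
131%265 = 131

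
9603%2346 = 219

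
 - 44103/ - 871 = 50 + 553/871=50.63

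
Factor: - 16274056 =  - 2^3*2034257^1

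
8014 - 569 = 7445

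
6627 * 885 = 5864895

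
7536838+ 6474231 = 14011069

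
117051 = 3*39017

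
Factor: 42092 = 2^2 * 17^1 * 619^1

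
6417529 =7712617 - 1295088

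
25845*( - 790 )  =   - 20417550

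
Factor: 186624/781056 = 3^3 * 113^( - 1) = 27/113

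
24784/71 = 349 + 5/71 = 349.07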